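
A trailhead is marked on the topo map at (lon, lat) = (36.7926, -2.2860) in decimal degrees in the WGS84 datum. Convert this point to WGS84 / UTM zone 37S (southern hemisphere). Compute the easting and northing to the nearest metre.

Zone 37 central meridian λ₀ = 6×37 − 183 = 39°; Δλ = -2.2074°.
Transverse Mercator on WGS84 with k₀ = 0.9996 gives E = 254504.865 m, N = 9747138.268 m.

E 254505 m, N 9747138 m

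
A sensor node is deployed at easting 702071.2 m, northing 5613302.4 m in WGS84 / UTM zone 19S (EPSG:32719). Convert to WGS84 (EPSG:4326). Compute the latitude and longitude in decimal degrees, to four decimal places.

Zone 19S: λ₀ = -69°, k₀ = 0.9996, false easting 500000 m, false northing 10000000 m.
Meridian distance M = (N − FN)/k₀ = -4388453.0 m.
Inverse transverse Mercator on WGS84 gives φ = -39.60620029°, λ = -66.64630051°.

lat -39.6062°, lon -66.6463°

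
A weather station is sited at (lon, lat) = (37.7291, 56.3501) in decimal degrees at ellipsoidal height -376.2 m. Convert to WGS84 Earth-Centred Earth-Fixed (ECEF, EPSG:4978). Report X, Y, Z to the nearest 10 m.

X 2801610 m, Y 2167600 m, Z 5285830 m

WGS84: a = 6378137 m, e² = 0.006694380; N(φ) = a/√(1−e²sin²φ) = 6392982.445 m.
X = (N+h)·cosφ·cosλ = 2801611.152 m; Y = (N+h)·cosφ·sinλ = 2167604.956 m; Z = (N(1−e²)+h)·sinφ = 5285828.594 m.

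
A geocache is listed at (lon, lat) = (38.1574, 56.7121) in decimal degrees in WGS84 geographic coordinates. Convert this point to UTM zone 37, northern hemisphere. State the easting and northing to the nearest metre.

E 448420 m, N 6285656 m

Zone 37 central meridian λ₀ = 6×37 − 183 = 39°; Δλ = -0.8426°.
Transverse Mercator on WGS84 with k₀ = 0.9996 gives E = 448419.969 m, N = 6285656.031 m.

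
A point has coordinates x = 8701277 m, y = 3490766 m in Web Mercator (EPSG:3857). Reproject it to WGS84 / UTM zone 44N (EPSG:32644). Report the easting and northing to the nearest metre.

E 226232 m, N 3311138 m

Web Mercator inverse (R = 6378137 m) → φ = 29.90049652°, λ = 78.16490120°.
UTM 44N forward: E = 226232.305 m, N = 3311137.826 m.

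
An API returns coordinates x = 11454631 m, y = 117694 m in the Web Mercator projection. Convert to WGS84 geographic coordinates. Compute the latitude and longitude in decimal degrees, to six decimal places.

R = 6378137 m. λ = x/R = 102.89870101°.
φ = 2·arctan(exp(y/R)) − 90° = 2·arctan(1.01862) − 90° = 1.05720320°.

lat 1.057203°, lon 102.898701°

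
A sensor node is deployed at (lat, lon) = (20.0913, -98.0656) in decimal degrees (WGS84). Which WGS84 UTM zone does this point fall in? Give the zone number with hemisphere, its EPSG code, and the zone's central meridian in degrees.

Zone 14N (EPSG:32614), central meridian -99°

UTM zone = ⌊(λ + 180)/6⌋ + 1; -98.0656° ∈ [-102°, -96°) → zone 14.
Hemisphere: N (φ ≥ 0).
Central meridian λ₀ = 6×14 − 183 = -99°.
EPSG code: 32614.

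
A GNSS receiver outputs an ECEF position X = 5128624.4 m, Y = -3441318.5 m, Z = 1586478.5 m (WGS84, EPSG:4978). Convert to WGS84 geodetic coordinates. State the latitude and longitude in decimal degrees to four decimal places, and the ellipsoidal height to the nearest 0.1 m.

λ = atan2(Y, X) = -33.86170006°; p = √(X²+Y²) = 6176201.2 m.
Bowring's method on WGS84 (a = 6378137 m, b = 6356752.314 m) gives φ = 14.49910006°, h = -101.386 m.

lat 14.4991°, lon -33.8617°, h -101.4 m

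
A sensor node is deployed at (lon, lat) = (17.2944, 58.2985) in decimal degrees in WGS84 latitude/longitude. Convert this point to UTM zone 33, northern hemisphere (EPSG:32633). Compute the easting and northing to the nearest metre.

E 634474 m, N 6464235 m

Zone 33 central meridian λ₀ = 6×33 − 183 = 15°; Δλ = +2.2944°.
Transverse Mercator on WGS84 with k₀ = 0.9996 gives E = 634473.640 m, N = 6464235.110 m.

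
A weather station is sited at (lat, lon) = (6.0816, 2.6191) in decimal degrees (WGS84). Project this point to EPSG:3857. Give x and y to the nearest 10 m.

Web Mercator is spherical with R = a = 6378137 m.
x = R·λ = 6378137 × 0.045711918 = 291556.878 m.
y = R·ln tan(π/4 + φ/2) = 6378137 × 0.106343819 = 678275.450 m.

x 291560 m, y 678280 m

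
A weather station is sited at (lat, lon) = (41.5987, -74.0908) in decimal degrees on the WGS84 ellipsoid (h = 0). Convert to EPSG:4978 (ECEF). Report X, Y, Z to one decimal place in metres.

X 1309360.6 m, Y -4593746.6 m, Z 4212376.1 m

WGS84: a = 6378137 m, e² = 0.006694380; N(φ) = a/√(1−e²sin²φ) = 6387567.920 m.
X = (N+h)·cosφ·cosλ = 1309360.640 m; Y = (N+h)·cosφ·sinλ = -4593746.563 m; Z = (N(1−e²)+h)·sinφ = 4212376.103 m.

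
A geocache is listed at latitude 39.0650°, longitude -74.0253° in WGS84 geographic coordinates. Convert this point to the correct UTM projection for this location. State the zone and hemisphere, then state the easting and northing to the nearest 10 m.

Zone 18N: E 584320 m, N 4324440 m

Longitude -74.0253° lies in the 6° band [-78°, -72°), giving zone 18; latitude is north of the equator, so 18N.
Zone 18 central meridian λ₀ = 6×18 − 183 = -75°; Δλ = +0.9747°.
Transverse Mercator on WGS84 with k₀ = 0.9996 gives E = 584324.551 m, N = 4324441.782 m.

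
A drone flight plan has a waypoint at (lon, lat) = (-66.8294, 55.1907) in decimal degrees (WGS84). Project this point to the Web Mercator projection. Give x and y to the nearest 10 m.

Web Mercator is spherical with R = a = 6378137 m.
x = R·λ = 6378137 × -1.166393067 = -7439414.778 m.
y = R·ln tan(π/4 + φ/2) = 6378137 × 1.160051188 = 7398965.406 m.

x -7439410 m, y 7398970 m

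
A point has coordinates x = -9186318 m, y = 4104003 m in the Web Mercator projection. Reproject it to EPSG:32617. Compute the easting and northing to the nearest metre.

Web Mercator inverse (R = 6378137 m) → φ = 34.55819854°, λ = -82.52209864°.
UTM 17N forward: E = 360357.677 m, N = 3825103.039 m.

E 360358 m, N 3825103 m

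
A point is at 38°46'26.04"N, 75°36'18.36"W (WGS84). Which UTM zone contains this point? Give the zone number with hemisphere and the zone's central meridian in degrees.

UTM zone = ⌊(λ + 180)/6⌋ + 1; -75.6051° ∈ [-78°, -72°) → zone 18.
Hemisphere: N (φ ≥ 0).
Central meridian λ₀ = 6×18 − 183 = -75°.

Zone 18N, central meridian -75°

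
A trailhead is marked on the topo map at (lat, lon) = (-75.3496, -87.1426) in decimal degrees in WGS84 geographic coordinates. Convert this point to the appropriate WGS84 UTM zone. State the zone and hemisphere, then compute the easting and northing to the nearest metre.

Longitude -87.1426° lies in the 6° band [-90°, -84°), giving zone 16; latitude is south of the equator, so 16S.
Zone 16 central meridian λ₀ = 6×16 − 183 = -87°; Δλ = -0.1426°.
Transverse Mercator on WGS84 with k₀ = 0.9996 gives E = 495974.076 m, N = 1637381.565 m.

Zone 16S: E 495974 m, N 1637382 m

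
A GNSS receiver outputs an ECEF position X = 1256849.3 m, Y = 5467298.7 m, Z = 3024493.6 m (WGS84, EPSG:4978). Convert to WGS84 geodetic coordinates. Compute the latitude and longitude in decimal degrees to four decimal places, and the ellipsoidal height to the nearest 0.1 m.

λ = atan2(Y, X) = 77.05350020°; p = √(X²+Y²) = 5609904.2 m.
Bowring's method on WGS84 (a = 6378137 m, b = 6356752.314 m) gives φ = 28.49169964°, h = -30.930 m.

lat 28.4917°, lon 77.0535°, h -30.9 m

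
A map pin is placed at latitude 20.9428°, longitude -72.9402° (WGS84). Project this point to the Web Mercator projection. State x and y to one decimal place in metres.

x -8119665.9 m, y 2385059.4 m

Web Mercator is spherical with R = a = 6378137 m.
x = R·λ = 6378137 × -1.273046647 = -8119665.922 m.
y = R·ln tan(π/4 + φ/2) = 6378137 × 0.373942956 = 2385059.405 m.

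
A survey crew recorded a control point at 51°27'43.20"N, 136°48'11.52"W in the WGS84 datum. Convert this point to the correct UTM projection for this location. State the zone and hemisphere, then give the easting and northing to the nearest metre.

Zone 8N: E 374735 m, N 5702745 m

Longitude -136.8032° lies in the 6° band [-138°, -132°), giving zone 8; latitude is north of the equator, so 8N.
Zone 8 central meridian λ₀ = 6×8 − 183 = -135°; Δλ = -1.8032°.
Transverse Mercator on WGS84 with k₀ = 0.9996 gives E = 374735.492 m, N = 5702745.124 m.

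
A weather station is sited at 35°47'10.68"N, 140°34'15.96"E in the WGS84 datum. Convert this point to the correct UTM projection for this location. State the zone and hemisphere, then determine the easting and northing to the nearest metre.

Longitude 140.5711° lies in the 6° band [138°, 144°), giving zone 54; latitude is north of the equator, so 54N.
Zone 54 central meridian λ₀ = 6×54 − 183 = 141°; Δλ = -0.4289°.
Transverse Mercator on WGS84 with k₀ = 0.9996 gives E = 461240.126 m, N = 3960331.257 m.

Zone 54N: E 461240 m, N 3960331 m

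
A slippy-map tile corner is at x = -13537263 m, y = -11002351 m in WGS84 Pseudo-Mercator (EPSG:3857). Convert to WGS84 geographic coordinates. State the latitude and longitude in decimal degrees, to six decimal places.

R = 6378137 m. λ = x/R = -121.60730258°.
φ = 2·arctan(exp(y/R)) − 90° = 2·arctan(0.17817) − 90° = -69.79510031°.

lat -69.795100°, lon -121.607303°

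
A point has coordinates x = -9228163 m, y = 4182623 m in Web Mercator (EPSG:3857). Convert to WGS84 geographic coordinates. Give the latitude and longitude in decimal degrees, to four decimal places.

lat 35.1378°, lon -82.8980°

R = 6378137 m. λ = x/R = -82.89799867°.
φ = 2·arctan(exp(y/R)) − 90° = 2·arctan(1.92664) − 90° = 35.13779693°.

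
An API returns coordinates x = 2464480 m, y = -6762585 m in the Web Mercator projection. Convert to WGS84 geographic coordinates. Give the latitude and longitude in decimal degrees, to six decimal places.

R = 6378137 m. λ = x/R = 22.13880051°.
φ = 2·arctan(exp(y/R)) − 90° = 2·arctan(0.34636) − 90° = -51.79189770°.

lat -51.791898°, lon 22.138801°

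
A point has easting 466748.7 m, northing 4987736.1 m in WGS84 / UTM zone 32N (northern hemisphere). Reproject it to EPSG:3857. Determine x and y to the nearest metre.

Unproject from UTM 32N (λ₀ = 9°) → φ = 45.04229996°, λ = 8.57780032°.
Web Mercator (R = 6378137 m): x = 954876.363 m, y = 5628183.209 m.

x 954876 m, y 5628183 m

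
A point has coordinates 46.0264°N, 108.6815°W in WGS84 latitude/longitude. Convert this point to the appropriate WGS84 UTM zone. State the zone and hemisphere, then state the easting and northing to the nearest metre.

Zone 12N: E 679440 m, N 5099594 m

Longitude -108.6815° lies in the 6° band [-114°, -108°), giving zone 12; latitude is north of the equator, so 12N.
Zone 12 central meridian λ₀ = 6×12 − 183 = -111°; Δλ = +2.3185°.
Transverse Mercator on WGS84 with k₀ = 0.9996 gives E = 679439.729 m, N = 5099594.189 m.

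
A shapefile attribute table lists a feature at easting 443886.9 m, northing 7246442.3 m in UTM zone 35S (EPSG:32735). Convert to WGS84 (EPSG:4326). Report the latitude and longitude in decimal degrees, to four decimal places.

Zone 35S: λ₀ = 27°, k₀ = 0.9996, false easting 500000 m, false northing 10000000 m.
Meridian distance M = (N − FN)/k₀ = -2754659.6 m.
Inverse transverse Mercator on WGS84 gives φ = -24.89610033°, λ = 26.44439963°.

lat -24.8961°, lon 26.4444°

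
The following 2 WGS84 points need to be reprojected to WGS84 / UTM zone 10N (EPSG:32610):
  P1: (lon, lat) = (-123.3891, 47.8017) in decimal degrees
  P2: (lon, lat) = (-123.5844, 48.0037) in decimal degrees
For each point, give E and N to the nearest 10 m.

UTM zone 10N: λ₀ = -123°, k₀ = 0.9996.
P1 (47.8017°, -123.3891°) → (470863.855, 5294333.678) m.
P2 (48.0037°, -123.5844°) → (456409.583, 5316876.681) m.

P1: E 470860 m, N 5294330 m; P2: E 456410 m, N 5316880 m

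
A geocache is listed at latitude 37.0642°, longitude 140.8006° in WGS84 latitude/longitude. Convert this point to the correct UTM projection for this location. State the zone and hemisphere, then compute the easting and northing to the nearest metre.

Longitude 140.8006° lies in the 6° band [138°, 144°), giving zone 54; latitude is north of the equator, so 54N.
Zone 54 central meridian λ₀ = 6×54 − 183 = 141°; Δλ = -0.1994°.
Transverse Mercator on WGS84 with k₀ = 0.9996 gives E = 482273.090 m, N = 4102012.915 m.

Zone 54N: E 482273 m, N 4102013 m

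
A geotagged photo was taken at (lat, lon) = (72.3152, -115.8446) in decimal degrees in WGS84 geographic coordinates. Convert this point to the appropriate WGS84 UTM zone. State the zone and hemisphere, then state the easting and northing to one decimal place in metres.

Longitude -115.8446° lies in the 6° band [-120°, -114°), giving zone 11; latitude is north of the equator, so 11N.
Zone 11 central meridian λ₀ = 6×11 − 183 = -117°; Δλ = +1.1554°.
Transverse Mercator on WGS84 with k₀ = 0.9996 gives E = 539173.195 m, N = 8024467.313 m.

Zone 11N: E 539173.2 m, N 8024467.3 m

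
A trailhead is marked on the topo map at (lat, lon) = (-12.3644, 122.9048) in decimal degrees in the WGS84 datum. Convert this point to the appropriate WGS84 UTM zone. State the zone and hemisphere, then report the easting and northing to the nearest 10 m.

Zone 51S: E 489650 m, N 8633150 m

Longitude 122.9048° lies in the 6° band [120°, 126°), giving zone 51; latitude is south of the equator, so 51S.
Zone 51 central meridian λ₀ = 6×51 − 183 = 123°; Δλ = -0.0952°.
Transverse Mercator on WGS84 with k₀ = 0.9996 gives E = 489650.739 m, N = 8633149.356 m.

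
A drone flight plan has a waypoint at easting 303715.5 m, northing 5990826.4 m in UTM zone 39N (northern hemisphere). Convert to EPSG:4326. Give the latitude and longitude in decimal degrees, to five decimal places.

lat 54.02830°, lon 48.00310°

Zone 39N: λ₀ = 51°, k₀ = 0.9996, false easting 500000 m.
Meridian distance M = (N − FN)/k₀ = 5993223.7 m.
Inverse transverse Mercator on WGS84 gives φ = 54.02829954°, λ = 48.00309929°.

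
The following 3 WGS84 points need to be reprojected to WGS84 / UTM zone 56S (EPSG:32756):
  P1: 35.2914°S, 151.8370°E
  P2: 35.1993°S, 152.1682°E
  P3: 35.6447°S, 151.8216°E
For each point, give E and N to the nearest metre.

UTM zone 56S: λ₀ = 153°, k₀ = 0.9996.
P1 (-35.2914°, 151.8370°) → (394249.495, 6094020.889) m.
P2 (-35.1993°, 152.1682°) → (424280.473, 6104538.124) m.
P3 (-35.6447°, 151.8216°) → (393316.824, 6054818.961) m.

P1: E 394249 m, N 6094021 m; P2: E 424280 m, N 6104538 m; P3: E 393317 m, N 6054819 m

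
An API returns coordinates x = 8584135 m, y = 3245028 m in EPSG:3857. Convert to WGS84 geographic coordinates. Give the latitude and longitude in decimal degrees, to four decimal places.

lat 27.9687°, lon 77.1126°

R = 6378137 m. λ = x/R = 77.11259671°.
φ = 2·arctan(exp(y/R)) − 90° = 2·arctan(1.66325) − 90° = 27.96869882°.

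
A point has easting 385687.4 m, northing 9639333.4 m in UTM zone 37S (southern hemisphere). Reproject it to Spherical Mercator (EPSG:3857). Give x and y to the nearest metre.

x 4226924 m, y -363376 m

Unproject from UTM 37S (λ₀ = 39°) → φ = -3.26249996°, λ = 37.97110033°.
Web Mercator (R = 6378137 m): x = 4226923.553 m, y = -363376.251 m.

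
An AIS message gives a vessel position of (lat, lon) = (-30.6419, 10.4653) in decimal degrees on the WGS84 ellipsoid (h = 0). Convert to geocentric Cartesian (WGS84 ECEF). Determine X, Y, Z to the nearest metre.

WGS84: a = 6378137 m, e² = 0.006694380; N(φ) = a/√(1−e²sin²φ) = 6383689.908 m.
X = (N+h)·cosφ·cosλ = 5400967.910 m; Y = (N+h)·cosφ·sinλ = 997627.269 m; Z = (N(1−e²)+h)·sinφ = -3231799.222 m.

X 5400968 m, Y 997627 m, Z -3231799 m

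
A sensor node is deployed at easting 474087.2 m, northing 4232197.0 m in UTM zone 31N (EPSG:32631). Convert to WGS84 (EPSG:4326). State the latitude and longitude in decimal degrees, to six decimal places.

lat 38.237400°, lon 2.703900°

Zone 31N: λ₀ = 3°, k₀ = 0.9996, false easting 500000 m.
Meridian distance M = (N − FN)/k₀ = 4233890.6 m.
Inverse transverse Mercator on WGS84 gives φ = 38.23739983°, λ = 2.70389985°.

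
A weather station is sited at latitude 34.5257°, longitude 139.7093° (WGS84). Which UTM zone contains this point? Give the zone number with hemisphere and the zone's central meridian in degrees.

UTM zone = ⌊(λ + 180)/6⌋ + 1; 139.7093° ∈ [138°, 144°) → zone 54.
Hemisphere: N (φ ≥ 0).
Central meridian λ₀ = 6×54 − 183 = 141°.

Zone 54N, central meridian 141°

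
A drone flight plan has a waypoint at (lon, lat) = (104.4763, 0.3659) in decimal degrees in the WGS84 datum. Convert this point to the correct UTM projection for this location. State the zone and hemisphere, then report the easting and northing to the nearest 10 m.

Longitude 104.4763° lies in the 6° band [102°, 108°), giving zone 48; latitude is north of the equator, so 48N.
Zone 48 central meridian λ₀ = 6×48 − 183 = 105°; Δλ = -0.5237°.
Transverse Mercator on WGS84 with k₀ = 0.9996 gives E = 441725.665 m, N = 40444.650 m.

Zone 48N: E 441730 m, N 40440 m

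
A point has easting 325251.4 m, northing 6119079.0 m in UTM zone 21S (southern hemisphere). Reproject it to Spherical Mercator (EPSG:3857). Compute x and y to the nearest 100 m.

x -6558500 m, y -4171500 m

Unproject from UTM 21S (λ₀ = -57°) → φ = -35.05590028°, λ = -58.91620003°.
Web Mercator (R = 6378137 m): x = -6558521.386 m, y = -4171480.366 m.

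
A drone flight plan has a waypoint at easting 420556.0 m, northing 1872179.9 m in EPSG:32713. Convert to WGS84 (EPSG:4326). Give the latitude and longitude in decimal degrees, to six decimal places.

Zone 13S: λ₀ = -105°, k₀ = 0.9996, false easting 500000 m, false northing 10000000 m.
Meridian distance M = (N − FN)/k₀ = -8131072.5 m.
Inverse transverse Mercator on WGS84 gives φ = -73.23040011°, λ = -107.46749977°.

lat -73.230400°, lon -107.467500°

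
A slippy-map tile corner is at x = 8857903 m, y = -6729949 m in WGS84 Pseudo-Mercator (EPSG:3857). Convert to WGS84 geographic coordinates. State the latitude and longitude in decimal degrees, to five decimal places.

lat -51.61020°, lon 79.57190°

R = 6378137 m. λ = x/R = 79.57189650°.
φ = 2·arctan(exp(y/R)) − 90° = 2·arctan(0.34814) − 90° = -51.61019903°.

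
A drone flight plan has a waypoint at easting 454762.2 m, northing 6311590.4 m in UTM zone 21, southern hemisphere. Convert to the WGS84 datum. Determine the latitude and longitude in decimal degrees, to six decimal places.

lat -33.333900°, lon -57.486100°

Zone 21S: λ₀ = -57°, k₀ = 0.9996, false easting 500000 m, false northing 10000000 m.
Meridian distance M = (N − FN)/k₀ = -3689885.6 m.
Inverse transverse Mercator on WGS84 gives φ = -33.33390021°, λ = -57.48609957°.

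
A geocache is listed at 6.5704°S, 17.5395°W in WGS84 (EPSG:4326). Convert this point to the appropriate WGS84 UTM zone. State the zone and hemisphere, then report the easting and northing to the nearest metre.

Longitude -17.5395° lies in the 6° band [-18°, -12°), giving zone 28; latitude is south of the equator, so 28S.
Zone 28 central meridian λ₀ = 6×28 − 183 = -15°; Δλ = -2.5395°.
Transverse Mercator on WGS84 with k₀ = 0.9996 gives E = 219170.771 m, N = 9273029.026 m.

Zone 28S: E 219171 m, N 9273029 m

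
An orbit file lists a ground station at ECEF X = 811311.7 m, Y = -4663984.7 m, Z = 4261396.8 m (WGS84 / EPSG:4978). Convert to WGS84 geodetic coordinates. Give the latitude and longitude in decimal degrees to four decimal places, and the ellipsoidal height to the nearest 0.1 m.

lat 42.1838°, lon -80.1320°, h 957.8 m

λ = atan2(Y, X) = -80.13199992°; p = √(X²+Y²) = 4734023.7 m.
Bowring's method on WGS84 (a = 6378137 m, b = 6356752.314 m) gives φ = 42.18380004°, h = 957.769 m.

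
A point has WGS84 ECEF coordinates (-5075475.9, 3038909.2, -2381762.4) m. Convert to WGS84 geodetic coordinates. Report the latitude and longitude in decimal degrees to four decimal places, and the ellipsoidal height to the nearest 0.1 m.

lat -22.0642°, lon 149.0892°, h 2022.6 m

λ = atan2(Y, X) = 149.08919994°; p = √(X²+Y²) = 5915693.1 m.
Bowring's method on WGS84 (a = 6378137 m, b = 6356752.314 m) gives φ = -22.06419954°, h = 2022.593 m.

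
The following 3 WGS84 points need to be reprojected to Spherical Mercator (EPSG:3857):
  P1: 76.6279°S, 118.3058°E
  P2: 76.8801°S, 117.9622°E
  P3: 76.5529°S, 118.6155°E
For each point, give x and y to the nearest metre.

P1: x 13169741 m, y -13672494 m; P2: x 13131492 m, y -13795024 m; P3: x 13204217 m, y -13636493 m

Web Mercator: x = R·λ, y = R·ln tan(π/4+φ/2), R = 6378137 m.
P1 (-76.6279°, 118.3058°) → (13169741.414, -13672493.952) m.
P2 (-76.8801°, 117.9622°) → (13131492.037, -13795024.035) m.
P3 (-76.5529°, 118.6155°) → (13204217.060, -13636493.127) m.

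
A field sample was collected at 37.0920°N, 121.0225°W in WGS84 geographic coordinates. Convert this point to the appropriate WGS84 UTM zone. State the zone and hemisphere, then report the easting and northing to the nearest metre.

Longitude -121.0225° lies in the 6° band [-126°, -120°), giving zone 10; latitude is north of the equator, so 10N.
Zone 10 central meridian λ₀ = 6×10 − 183 = -123°; Δλ = +1.9775°.
Transverse Mercator on WGS84 with k₀ = 0.9996 gives E = 675747.560 m, N = 4106907.836 m.

Zone 10N: E 675748 m, N 4106908 m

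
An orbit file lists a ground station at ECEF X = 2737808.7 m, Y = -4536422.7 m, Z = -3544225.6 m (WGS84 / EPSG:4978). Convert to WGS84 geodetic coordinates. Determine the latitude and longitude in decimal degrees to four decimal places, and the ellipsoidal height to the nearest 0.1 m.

λ = atan2(Y, X) = -58.88830031°; p = √(X²+Y²) = 5298559.0 m.
Bowring's method on WGS84 (a = 6378137 m, b = 6356752.314 m) gives φ = -33.95669958°, h = 3154.312 m.

lat -33.9567°, lon -58.8883°, h 3154.3 m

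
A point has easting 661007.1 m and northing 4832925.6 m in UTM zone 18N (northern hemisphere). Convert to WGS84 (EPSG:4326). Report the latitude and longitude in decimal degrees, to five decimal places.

Zone 18N: λ₀ = -75°, k₀ = 0.9996, false easting 500000 m.
Meridian distance M = (N − FN)/k₀ = 4834859.5 m.
Inverse transverse Mercator on WGS84 gives φ = 43.63190027°, λ = -73.00410020°.

lat 43.63190°, lon -73.00410°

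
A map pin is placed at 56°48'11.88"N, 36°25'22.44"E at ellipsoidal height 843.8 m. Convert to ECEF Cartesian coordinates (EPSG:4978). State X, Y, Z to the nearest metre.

X 2816943 m, Y 2078568 m, Z 5314645 m

WGS84: a = 6378137 m, e² = 0.006694380; N(φ) = a/√(1−e²sin²φ) = 6393138.800 m.
X = (N+h)·cosφ·cosλ = 2816942.928 m; Y = (N+h)·cosφ·sinλ = 2078567.810 m; Z = (N(1−e²)+h)·sinφ = 5314644.829 m.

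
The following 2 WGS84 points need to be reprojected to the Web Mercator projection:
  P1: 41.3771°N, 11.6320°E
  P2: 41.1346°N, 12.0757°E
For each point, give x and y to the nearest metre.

Web Mercator: x = R·λ, y = R·ln tan(π/4+φ/2), R = 6378137 m.
P1 (41.3771°, 11.6320°) → (1294868.317, 5068123.958) m.
P2 (41.1346°, 12.0757°) → (1344260.775, 5032215.451) m.

P1: x 1294868 m, y 5068124 m; P2: x 1344261 m, y 5032215 m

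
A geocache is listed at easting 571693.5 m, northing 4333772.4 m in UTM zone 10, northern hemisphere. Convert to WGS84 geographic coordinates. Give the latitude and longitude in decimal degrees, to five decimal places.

lat 39.15020°, lon -122.17030°

Zone 10N: λ₀ = -123°, k₀ = 0.9996, false easting 500000 m.
Meridian distance M = (N − FN)/k₀ = 4335506.6 m.
Inverse transverse Mercator on WGS84 gives φ = 39.15019999°, λ = -122.17030054°.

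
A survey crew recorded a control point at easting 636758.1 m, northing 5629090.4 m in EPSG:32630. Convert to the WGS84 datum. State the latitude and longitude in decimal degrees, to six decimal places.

lat 50.797400°, lon -1.059399°

Zone 30N: λ₀ = -3°, k₀ = 0.9996, false easting 500000 m.
Meridian distance M = (N − FN)/k₀ = 5631342.9 m.
Inverse transverse Mercator on WGS84 gives φ = 50.79739997°, λ = -1.05939940°.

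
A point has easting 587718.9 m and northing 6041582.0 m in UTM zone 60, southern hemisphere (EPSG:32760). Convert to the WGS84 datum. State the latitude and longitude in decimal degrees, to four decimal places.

lat -35.7659°, lon 177.9704°

Zone 60S: λ₀ = 177°, k₀ = 0.9996, false easting 500000 m, false northing 10000000 m.
Meridian distance M = (N − FN)/k₀ = -3960002.0 m.
Inverse transverse Mercator on WGS84 gives φ = -35.76589964°, λ = 177.97039957°.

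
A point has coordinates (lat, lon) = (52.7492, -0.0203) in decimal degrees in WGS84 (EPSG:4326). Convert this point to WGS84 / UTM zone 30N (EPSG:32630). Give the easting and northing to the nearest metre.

Zone 30 central meridian λ₀ = 6×30 − 183 = -3°; Δλ = +2.9797°.
Transverse Mercator on WGS84 with k₀ = 0.9996 gives E = 701101.414 m, N = 5848535.727 m.

E 701101 m, N 5848536 m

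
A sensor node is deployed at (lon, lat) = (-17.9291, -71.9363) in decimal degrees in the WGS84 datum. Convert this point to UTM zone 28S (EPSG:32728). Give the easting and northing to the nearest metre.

E 398664 m, N 2015709 m

Zone 28 central meridian λ₀ = 6×28 − 183 = -15°; Δλ = -2.9291°.
Transverse Mercator on WGS84 with k₀ = 0.9996 gives E = 398664.339 m, N = 2015709.439 m.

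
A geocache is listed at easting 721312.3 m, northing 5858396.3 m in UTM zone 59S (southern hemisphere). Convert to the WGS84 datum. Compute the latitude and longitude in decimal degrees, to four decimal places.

Zone 59S: λ₀ = 171°, k₀ = 0.9996, false easting 500000 m, false northing 10000000 m.
Meridian distance M = (N − FN)/k₀ = -4143261.0 m.
Inverse transverse Mercator on WGS84 gives φ = -37.39480004°, λ = 173.50010030°.

lat -37.3948°, lon 173.5001°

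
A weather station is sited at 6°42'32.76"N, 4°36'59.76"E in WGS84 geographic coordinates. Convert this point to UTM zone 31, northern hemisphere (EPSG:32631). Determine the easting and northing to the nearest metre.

Zone 31 central meridian λ₀ = 6×31 − 183 = 3°; Δλ = +1.6166°.
Transverse Mercator on WGS84 with k₀ = 0.9996 gives E = 678686.638 m, N = 741885.638 m.

E 678687 m, N 741886 m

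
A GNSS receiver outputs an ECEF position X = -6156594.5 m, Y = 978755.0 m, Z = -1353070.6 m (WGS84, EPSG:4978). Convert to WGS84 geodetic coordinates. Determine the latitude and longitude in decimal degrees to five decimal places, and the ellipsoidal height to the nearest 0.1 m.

lat -12.32610°, lon 170.96690°, h 1890.6 m

λ = atan2(Y, X) = 170.96690017°; p = √(X²+Y²) = 6233908.7 m.
Bowring's method on WGS84 (a = 6378137 m, b = 6356752.314 m) gives φ = -12.32609968°, h = 1890.604 m.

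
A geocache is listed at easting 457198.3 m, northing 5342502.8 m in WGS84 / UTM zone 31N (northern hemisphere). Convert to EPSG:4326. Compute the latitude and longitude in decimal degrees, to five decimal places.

Zone 31N: λ₀ = 3°, k₀ = 0.9996, false easting 500000 m.
Meridian distance M = (N − FN)/k₀ = 5344640.7 m.
Inverse transverse Mercator on WGS84 gives φ = 48.23429987°, λ = 2.42360024°.

lat 48.23430°, lon 2.42360°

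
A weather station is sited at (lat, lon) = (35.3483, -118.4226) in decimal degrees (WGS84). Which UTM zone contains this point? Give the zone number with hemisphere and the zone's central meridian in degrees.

UTM zone = ⌊(λ + 180)/6⌋ + 1; -118.4226° ∈ [-120°, -114°) → zone 11.
Hemisphere: N (φ ≥ 0).
Central meridian λ₀ = 6×11 − 183 = -117°.

Zone 11N, central meridian -117°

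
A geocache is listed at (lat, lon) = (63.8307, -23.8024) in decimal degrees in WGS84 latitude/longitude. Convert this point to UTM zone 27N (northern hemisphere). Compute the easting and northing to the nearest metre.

Zone 27 central meridian λ₀ = 6×27 − 183 = -21°; Δλ = -2.8024°.
Transverse Mercator on WGS84 with k₀ = 0.9996 gives E = 362133.390 m, N = 7081175.656 m.

E 362133 m, N 7081176 m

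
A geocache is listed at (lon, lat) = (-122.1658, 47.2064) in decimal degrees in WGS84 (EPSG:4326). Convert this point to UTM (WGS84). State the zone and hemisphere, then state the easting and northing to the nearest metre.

Longitude -122.1658° lies in the 6° band [-126°, -120°), giving zone 10; latitude is north of the equator, so 10N.
Zone 10 central meridian λ₀ = 6×10 − 183 = -123°; Δλ = +0.8342°.
Transverse Mercator on WGS84 with k₀ = 0.9996 gives E = 563175.721 m, N = 5228438.501 m.

Zone 10N: E 563176 m, N 5228439 m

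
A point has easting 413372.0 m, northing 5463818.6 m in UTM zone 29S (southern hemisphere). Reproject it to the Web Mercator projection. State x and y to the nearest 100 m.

x -1116500 m, y -5008200 m

Unproject from UTM 29S (λ₀ = -9°) → φ = -40.97220006°, λ = -10.02960033°.
Web Mercator (R = 6378137 m): x = -1116490.002 m, y = -5008242.044 m.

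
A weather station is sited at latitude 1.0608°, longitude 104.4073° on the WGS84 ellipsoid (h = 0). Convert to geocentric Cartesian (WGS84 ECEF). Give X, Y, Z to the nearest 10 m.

WGS84: a = 6378137 m, e² = 0.006694380; N(φ) = a/√(1−e²sin²φ) = 6378144.317 m.
X = (N+h)·cosφ·cosλ = -1586695.094 m; Y = (N+h)·cosφ·sinλ = 6176502.284 m; Z = (N(1−e²)+h)·sinφ = 117290.625 m.

X -1586700 m, Y 6176500 m, Z 117290 m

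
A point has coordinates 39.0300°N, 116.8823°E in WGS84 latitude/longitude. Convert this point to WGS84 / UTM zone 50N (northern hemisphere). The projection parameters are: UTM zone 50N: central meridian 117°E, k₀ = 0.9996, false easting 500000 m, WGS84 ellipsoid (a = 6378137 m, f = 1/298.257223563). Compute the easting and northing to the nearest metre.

E 489812 m, N 4320112 m

Zone 50 central meridian λ₀ = 6×50 − 183 = 117°; Δλ = -0.1177°.
Transverse Mercator on WGS84 with k₀ = 0.9996 gives E = 489812.454 m, N = 4320112.313 m.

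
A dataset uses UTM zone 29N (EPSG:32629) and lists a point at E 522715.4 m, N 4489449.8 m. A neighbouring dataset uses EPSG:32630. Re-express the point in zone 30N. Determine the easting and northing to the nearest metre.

E 14606 m, N 4505229 m

UTM 29N → geographic: φ = 40.55549971°, λ = -8.73169954°.
UTM 30N (λ₀ = -3°) forward: E = 14605.628 m, N = 4505229.478 m.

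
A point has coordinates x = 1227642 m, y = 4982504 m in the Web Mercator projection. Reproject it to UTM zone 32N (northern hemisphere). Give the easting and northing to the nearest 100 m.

Web Mercator inverse (R = 6378137 m) → φ = 40.79740012°, λ = 11.02809572°.
UTM 32N forward: E = 671092.464 m, N = 4518245.899 m.

E 671100 m, N 4518200 m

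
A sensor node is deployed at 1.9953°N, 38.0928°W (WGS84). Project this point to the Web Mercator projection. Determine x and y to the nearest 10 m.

x -4240470 m, y 222160 m

Web Mercator is spherical with R = a = 6378137 m.
x = R·λ = 6378137 × -0.664844781 = -4240471.099 m.
y = R·ln tan(π/4 + φ/2) = 6378137 × 0.034831596 = 222160.689 m.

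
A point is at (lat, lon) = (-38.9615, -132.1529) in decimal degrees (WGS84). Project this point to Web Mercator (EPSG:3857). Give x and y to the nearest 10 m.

x -14711190 m, y -4716160 m

Web Mercator is spherical with R = a = 6378137 m.
x = R·λ = 6378137 × -2.306503221 = -14711193.535 m.
y = R·ln tan(π/4 + φ/2) = 6378137 × -0.739425678 = -4716158.277 m.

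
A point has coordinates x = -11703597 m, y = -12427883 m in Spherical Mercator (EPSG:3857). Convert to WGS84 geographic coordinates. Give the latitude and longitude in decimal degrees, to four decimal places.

R = 6378137 m. λ = x/R = -105.13520064°.
φ = 2·arctan(exp(y/R)) − 90° = 2·arctan(0.14249) − 90° = -73.78150058°.

lat -73.7815°, lon -105.1352°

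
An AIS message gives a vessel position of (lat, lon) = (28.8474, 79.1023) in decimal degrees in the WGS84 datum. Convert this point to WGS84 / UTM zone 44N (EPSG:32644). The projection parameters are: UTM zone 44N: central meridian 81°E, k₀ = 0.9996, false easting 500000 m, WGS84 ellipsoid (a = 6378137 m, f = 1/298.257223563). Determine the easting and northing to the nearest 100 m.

Zone 44 central meridian λ₀ = 6×44 − 183 = 81°; Δλ = -1.8977°.
Transverse Mercator on WGS84 with k₀ = 0.9996 gives E = 314875.103 m, N = 3192558.551 m.

E 314900 m, N 3192600 m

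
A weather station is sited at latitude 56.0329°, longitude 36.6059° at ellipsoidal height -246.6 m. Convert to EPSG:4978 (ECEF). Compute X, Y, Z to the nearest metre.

WGS84: a = 6378137 m, e² = 0.006694380; N(φ) = a/√(1−e²sin²φ) = 6392872.397 m.
X = (N+h)·cosφ·cosλ = 2867177.557 m; Y = (N+h)·cosφ·sinλ = 2129812.097 m; Z = (N(1−e²)+h)·sinφ = 5266285.255 m.

X 2867178 m, Y 2129812 m, Z 5266285 m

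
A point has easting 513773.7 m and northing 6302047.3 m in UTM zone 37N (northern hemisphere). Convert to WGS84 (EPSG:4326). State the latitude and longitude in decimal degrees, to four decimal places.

lat 56.8620°, lon 39.2259°

Zone 37N: λ₀ = 39°, k₀ = 0.9996, false easting 500000 m.
Meridian distance M = (N − FN)/k₀ = 6304569.1 m.
Inverse transverse Mercator on WGS84 gives φ = 56.86199989°, λ = 39.22590024°.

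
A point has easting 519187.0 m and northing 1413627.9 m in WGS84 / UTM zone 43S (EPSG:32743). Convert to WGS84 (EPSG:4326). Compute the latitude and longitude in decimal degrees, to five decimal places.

lat -77.35370°, lon 75.78510°

Zone 43S: λ₀ = 75°, k₀ = 0.9996, false easting 500000 m, false northing 10000000 m.
Meridian distance M = (N − FN)/k₀ = -8589808.0 m.
Inverse transverse Mercator on WGS84 gives φ = -77.35369971°, λ = 75.78509938°.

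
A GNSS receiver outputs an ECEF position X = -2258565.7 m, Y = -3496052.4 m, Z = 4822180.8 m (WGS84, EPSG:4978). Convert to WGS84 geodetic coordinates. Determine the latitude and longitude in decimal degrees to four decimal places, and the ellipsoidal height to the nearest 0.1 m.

λ = atan2(Y, X) = -122.86379963°; p = √(X²+Y²) = 4162151.1 m.
Bowring's method on WGS84 (a = 6378137 m, b = 6356752.314 m) gives φ = 49.39179994°, h = 4146.531 m.

lat 49.3918°, lon -122.8638°, h 4146.5 m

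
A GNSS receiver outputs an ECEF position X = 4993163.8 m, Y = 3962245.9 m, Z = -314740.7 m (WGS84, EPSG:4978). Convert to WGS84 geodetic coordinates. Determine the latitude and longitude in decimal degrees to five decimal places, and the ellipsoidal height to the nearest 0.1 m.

lat -2.84580°, lon 38.43320°, h 3932.1 m

λ = atan2(Y, X) = 38.43320020°; p = √(X²+Y²) = 6374251.1 m.
Bowring's method on WGS84 (a = 6378137 m, b = 6356752.314 m) gives φ = -2.84579976°, h = 3932.118 m.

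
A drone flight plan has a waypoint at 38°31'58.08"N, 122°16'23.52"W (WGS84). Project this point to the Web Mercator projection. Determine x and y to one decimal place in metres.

x -13611390.4 m, y 4654968.4 m

Web Mercator is spherical with R = a = 6378137 m.
x = R·λ = 6378137 × -2.134069927 = -13611390.362 m.
y = R·ln tan(π/4 + φ/2) = 6378137 × 0.729831991 = 4654968.426 m.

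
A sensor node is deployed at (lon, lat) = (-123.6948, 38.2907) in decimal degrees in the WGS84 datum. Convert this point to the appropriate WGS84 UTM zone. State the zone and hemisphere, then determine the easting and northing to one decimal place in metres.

Longitude -123.6948° lies in the 6° band [-126°, -120°), giving zone 10; latitude is north of the equator, so 10N.
Zone 10 central meridian λ₀ = 6×10 − 183 = -123°; Δλ = -0.6948°.
Transverse Mercator on WGS84 with k₀ = 0.9996 gives E = 439239.656 m, N = 4238297.879 m.

Zone 10N: E 439239.7 m, N 4238297.9 m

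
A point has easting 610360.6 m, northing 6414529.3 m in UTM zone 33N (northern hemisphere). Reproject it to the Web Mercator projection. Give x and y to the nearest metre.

x 1876835 m, y 7937756 m

Unproject from UTM 33N (λ₀ = 15°) → φ = 57.85900015°, λ = 16.85989962°.
Web Mercator (R = 6378137 m): x = 1876835.441 m, y = 7937756.011 m.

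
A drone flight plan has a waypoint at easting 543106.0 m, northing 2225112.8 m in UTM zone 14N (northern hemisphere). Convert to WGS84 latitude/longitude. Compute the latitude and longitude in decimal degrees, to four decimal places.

Zone 14N: λ₀ = -99°, k₀ = 0.9996, false easting 500000 m.
Meridian distance M = (N − FN)/k₀ = 2226003.2 m.
Inverse transverse Mercator on WGS84 gives φ = 20.12270040°, λ = -98.58759959°.

lat 20.1227°, lon -98.5876°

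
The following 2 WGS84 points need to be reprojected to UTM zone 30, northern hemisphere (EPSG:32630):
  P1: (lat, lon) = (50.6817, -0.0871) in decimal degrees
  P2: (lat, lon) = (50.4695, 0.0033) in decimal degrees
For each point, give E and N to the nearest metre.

P1: E 705775 m, N 5618478 m; P2: E 713116 m, N 5595144 m

UTM zone 30N: λ₀ = -3°, k₀ = 0.9996.
P1 (50.6817°, -0.0871°) → (705774.923, 5618477.995) m.
P2 (50.4695°, 0.0033°) → (713115.912, 5595143.791) m.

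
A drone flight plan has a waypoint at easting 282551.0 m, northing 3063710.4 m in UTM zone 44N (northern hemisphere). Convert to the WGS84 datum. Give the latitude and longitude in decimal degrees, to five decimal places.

lat 27.68010°, lon 78.79520°

Zone 44N: λ₀ = 81°, k₀ = 0.9996, false easting 500000 m.
Meridian distance M = (N − FN)/k₀ = 3064936.4 m.
Inverse transverse Mercator on WGS84 gives φ = 27.68010011°, λ = 78.79520038°.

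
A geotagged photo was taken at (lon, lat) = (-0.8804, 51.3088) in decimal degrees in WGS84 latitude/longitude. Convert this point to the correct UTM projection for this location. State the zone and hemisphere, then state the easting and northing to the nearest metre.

Longitude -0.8804° lies in the 6° band [-6°, 0°), giving zone 30; latitude is north of the equator, so 30N.
Zone 30 central meridian λ₀ = 6×30 − 183 = -3°; Δλ = +2.1196°.
Transverse Mercator on WGS84 with k₀ = 0.9996 gives E = 647734.713 m, N = 5686298.867 m.

Zone 30N: E 647735 m, N 5686299 m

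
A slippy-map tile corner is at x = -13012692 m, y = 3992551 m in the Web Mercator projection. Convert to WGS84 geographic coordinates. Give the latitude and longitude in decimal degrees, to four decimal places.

lat 33.7296°, lon -116.8950°

R = 6378137 m. λ = x/R = -116.89500111°.
φ = 2·arctan(exp(y/R)) − 90° = 2·arctan(1.87007) − 90° = 33.72959668°.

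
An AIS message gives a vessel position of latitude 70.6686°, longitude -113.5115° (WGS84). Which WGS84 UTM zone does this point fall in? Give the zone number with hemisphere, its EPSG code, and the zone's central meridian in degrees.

UTM zone = ⌊(λ + 180)/6⌋ + 1; -113.5115° ∈ [-114°, -108°) → zone 12.
Hemisphere: N (φ ≥ 0).
Central meridian λ₀ = 6×12 − 183 = -111°.
EPSG code: 32612.

Zone 12N (EPSG:32612), central meridian -111°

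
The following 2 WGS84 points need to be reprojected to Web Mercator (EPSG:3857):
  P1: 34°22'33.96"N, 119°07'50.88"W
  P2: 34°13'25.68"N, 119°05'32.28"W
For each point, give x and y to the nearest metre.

P1: x -13261580 m, y 4079416 m; P2: x -13257294 m, y 4058893 m

Web Mercator: x = R·λ, y = R·ln tan(π/4+φ/2), R = 6378137 m.
P1 (34.3761°, -119.1308°) → (-13261579.994, 4079415.562) m.
P2 (34.2238°, -119.0923°) → (-13257294.193, 4058892.631) m.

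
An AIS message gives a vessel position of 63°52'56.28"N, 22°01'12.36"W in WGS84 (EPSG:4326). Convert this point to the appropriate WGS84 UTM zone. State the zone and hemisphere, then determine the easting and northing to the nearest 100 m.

Longitude -22.0201° lies in the 6° band [-24°, -18°), giving zone 27; latitude is north of the equator, so 27N.
Zone 27 central meridian λ₀ = 6×27 − 183 = -21°; Δλ = -1.0201°.
Transverse Mercator on WGS84 with k₀ = 0.9996 gives E = 449896.545 m, N = 7084299.130 m.

Zone 27N: E 449900 m, N 7084300 m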